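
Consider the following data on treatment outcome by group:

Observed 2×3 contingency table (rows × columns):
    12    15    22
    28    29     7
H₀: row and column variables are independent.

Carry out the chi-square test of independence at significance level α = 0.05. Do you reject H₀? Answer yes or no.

Row totals [49, 64], col totals [40, 44, 29], n=113
χ² = (12−17.35)²/17.35 + (15−19.08)²/19.08 + (22−12.58)²/12.58 + (28−22.65)²/22.65 + (29−24.92)²/24.92 + (7−16.42)²/16.42 = 16.9202
df = 2
p-value (upper-tail) = 0.00021
At α=0.05: p < α → reject H₀

reject H₀: yes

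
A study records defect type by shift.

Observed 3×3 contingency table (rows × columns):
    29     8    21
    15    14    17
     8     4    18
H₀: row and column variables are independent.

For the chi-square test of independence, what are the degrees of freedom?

df = (r−1)(c−1) = (3−1)·(3−1) = 4

degrees of freedom = 4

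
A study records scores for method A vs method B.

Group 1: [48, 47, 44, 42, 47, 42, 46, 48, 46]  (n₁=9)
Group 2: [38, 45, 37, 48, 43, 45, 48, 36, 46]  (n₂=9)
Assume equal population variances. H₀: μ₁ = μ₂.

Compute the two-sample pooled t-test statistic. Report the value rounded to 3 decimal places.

x̄₁=45.556, s₁=2.351, n₁=9
x̄₂=42.889, s₂=4.702, n₂=9
s_p² = [8·2.351² + 8·4.702²]/16 = 13.8194
SE = √(s_p²·(1/9+1/9)) = 1.7524
t = (45.556−42.889)/1.7524 = 1.5217
df = 16

test statistic = 1.522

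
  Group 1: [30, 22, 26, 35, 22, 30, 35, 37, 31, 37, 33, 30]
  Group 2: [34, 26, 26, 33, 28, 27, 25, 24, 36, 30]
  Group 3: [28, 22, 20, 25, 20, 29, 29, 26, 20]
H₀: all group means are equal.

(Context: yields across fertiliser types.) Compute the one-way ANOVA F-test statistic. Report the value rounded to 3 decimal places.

Group means [30.67, 28.90, 24.33], grand mean 28.258
SSB = Σnᵢ(x̄ᵢ−x̄)² = 212.369; SSW = ΣΣ(x−x̄ᵢ)² = 573.567
MSB = 212.369/2 = 106.1844; MSW = 573.567/28 = 20.4845
F = MSB/MSW = 5.1836
df = (2, 28)

test statistic = 5.184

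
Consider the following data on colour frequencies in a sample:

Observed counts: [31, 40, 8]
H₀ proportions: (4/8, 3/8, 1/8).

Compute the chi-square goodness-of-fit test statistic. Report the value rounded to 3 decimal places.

test statistic = 5.819

n = 79; E_i = n·p_i = [39.50, 29.62, 9.88]
χ² = (31−39.50)²/39.50 + (40−29.62)²/29.62 + (8−9.88)²/9.88 = 5.8186
df = 2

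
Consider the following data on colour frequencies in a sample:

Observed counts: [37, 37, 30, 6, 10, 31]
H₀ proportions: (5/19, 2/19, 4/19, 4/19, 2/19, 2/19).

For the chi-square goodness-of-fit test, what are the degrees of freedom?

degrees of freedom = 5

df = k − 1 = 6 − 1 = 5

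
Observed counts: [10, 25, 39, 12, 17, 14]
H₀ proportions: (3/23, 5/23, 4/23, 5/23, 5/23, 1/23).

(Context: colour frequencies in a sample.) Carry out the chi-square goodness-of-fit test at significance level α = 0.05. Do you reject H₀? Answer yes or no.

n = 117; E_i = n·p_i = [15.26, 25.43, 20.35, 25.43, 25.43, 5.09]
χ² = (10−15.26)²/15.26 + (25−25.43)²/25.43 + (39−20.35)²/20.35 + (12−25.43)²/25.43 + (17−25.43)²/25.43 + (14−5.09)²/5.09 = 44.4292
df = 5
p-value (upper-tail) = 0.00000
At α=0.05: p < α → reject H₀

reject H₀: yes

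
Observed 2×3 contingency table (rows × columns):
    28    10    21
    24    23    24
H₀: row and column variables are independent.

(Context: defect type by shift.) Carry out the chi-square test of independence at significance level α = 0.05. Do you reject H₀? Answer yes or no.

Row totals [59, 71], col totals [52, 33, 45], n=130
χ² = (28−23.60)²/23.60 + (10−14.98)²/14.98 + (21−20.42)²/20.42 + (24−28.40)²/28.40 + (23−18.02)²/18.02 + (24−24.58)²/24.58 = 4.5601
df = 2
p-value (upper-tail) = 0.10228
At α=0.05: p ≥ α → fail to reject H₀

reject H₀: no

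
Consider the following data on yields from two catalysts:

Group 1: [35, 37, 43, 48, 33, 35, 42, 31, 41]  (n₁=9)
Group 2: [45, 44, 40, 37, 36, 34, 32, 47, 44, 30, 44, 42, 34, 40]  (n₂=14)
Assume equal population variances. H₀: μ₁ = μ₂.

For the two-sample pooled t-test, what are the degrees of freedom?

df = n₁ + n₂ − 2 = 9 + 14 − 2 = 21

degrees of freedom = 21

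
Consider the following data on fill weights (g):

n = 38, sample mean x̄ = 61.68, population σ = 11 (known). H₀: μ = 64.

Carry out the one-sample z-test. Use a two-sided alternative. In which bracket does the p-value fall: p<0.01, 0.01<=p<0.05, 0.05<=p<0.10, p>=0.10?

p-value bracket: p>=0.10

SE = σ/√n = 11/√38 = 1.7844
z = (x̄−μ₀)/SE = (61.68−64)/1.7844 = -1.3001
p-value (two-sided) = 0.19356
→ bracket: p>=0.10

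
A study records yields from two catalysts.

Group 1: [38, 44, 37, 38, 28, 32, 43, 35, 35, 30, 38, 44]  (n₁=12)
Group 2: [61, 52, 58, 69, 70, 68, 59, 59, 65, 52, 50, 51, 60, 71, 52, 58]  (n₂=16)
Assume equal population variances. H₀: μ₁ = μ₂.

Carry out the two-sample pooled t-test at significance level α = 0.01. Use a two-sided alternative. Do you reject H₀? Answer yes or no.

reject H₀: yes

x̄₁=36.833, s₁=5.219, n₁=12
x̄₂=59.688, s₂=7.181, n₂=16
s_p² = [11·5.219² + 15·7.181²]/26 = 41.2732
SE = √(s_p²·(1/12+1/16)) = 2.4534
t = (36.833−59.688)/2.4534 = -9.3154
df = 26
p-value (two-sided) = 0.00000
At α=0.01: p < α → reject H₀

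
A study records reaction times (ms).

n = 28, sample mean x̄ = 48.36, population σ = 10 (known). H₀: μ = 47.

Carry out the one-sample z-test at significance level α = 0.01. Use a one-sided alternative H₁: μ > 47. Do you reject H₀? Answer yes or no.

reject H₀: no

SE = σ/√n = 10/√28 = 1.8898
z = (x̄−μ₀)/SE = (48.36−47)/1.8898 = 0.7196
p-value (one-sided, H₁ greater) = 0.23587
At α=0.01: p ≥ α → fail to reject H₀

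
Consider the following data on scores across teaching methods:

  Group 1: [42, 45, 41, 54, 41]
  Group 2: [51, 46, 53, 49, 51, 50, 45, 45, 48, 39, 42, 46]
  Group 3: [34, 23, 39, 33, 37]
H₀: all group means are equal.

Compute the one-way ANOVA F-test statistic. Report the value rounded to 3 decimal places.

Group means [44.60, 47.08, 33.20], grand mean 43.364
SSB = Σnᵢ(x̄ᵢ−x̄)² = 690.174; SSW = ΣΣ(x−x̄ᵢ)² = 454.917
MSB = 690.174/2 = 345.0871; MSW = 454.917/19 = 23.9430
F = MSB/MSW = 14.4129
df = (2, 19)

test statistic = 14.413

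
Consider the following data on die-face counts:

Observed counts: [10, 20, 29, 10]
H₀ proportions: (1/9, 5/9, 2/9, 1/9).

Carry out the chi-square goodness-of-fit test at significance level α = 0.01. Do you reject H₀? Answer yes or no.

n = 69; E_i = n·p_i = [7.67, 38.33, 15.33, 7.67]
χ² = (10−7.67)²/7.67 + (20−38.33)²/38.33 + (29−15.33)²/15.33 + (10−7.67)²/7.67 = 22.3696
df = 3
p-value (upper-tail) = 0.00005
At α=0.01: p < α → reject H₀

reject H₀: yes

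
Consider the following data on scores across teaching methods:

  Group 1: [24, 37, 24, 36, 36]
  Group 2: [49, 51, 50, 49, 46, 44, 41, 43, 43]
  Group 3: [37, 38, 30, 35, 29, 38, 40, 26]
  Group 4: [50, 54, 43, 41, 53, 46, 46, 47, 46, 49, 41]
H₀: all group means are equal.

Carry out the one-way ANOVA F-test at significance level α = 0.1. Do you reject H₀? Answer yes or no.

reject H₀: yes

Group means [31.40, 46.22, 34.12, 46.91], grand mean 41.273
SSB = Σnᵢ(x̄ᵢ−x̄)² = 1466.006; SSW = ΣΣ(x−x̄ᵢ)² = 660.540
MSB = 1466.006/3 = 488.6686; MSW = 660.540/29 = 22.7772
F = MSB/MSW = 21.4543
df = (3, 29)
p-value (upper-tail) = 0.00000
At α=0.1: p < α → reject H₀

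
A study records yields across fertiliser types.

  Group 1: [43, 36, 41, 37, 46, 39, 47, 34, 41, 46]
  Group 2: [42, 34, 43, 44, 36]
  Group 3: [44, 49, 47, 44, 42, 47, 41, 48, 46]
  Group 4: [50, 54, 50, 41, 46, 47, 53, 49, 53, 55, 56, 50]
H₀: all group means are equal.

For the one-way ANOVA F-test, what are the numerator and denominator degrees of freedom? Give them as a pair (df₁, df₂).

degrees of freedom = [3, 32]

k = 4 groups, N = 36 total
df = (k−1, N−k) = (4−1, 36−4) = (3, 32)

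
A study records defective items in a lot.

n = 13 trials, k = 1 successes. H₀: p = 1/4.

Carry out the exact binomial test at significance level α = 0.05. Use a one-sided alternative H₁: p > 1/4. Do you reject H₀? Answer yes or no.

Exact binomial: n=13, k=1, p₀=1/4=0.2500
P(X≥1) from Σ C(n,i)·p₀^i·(1−p₀)^(n−i)
p-value (one-sided, H₁ greater) = 0.97624
At α=0.05: p ≥ α → fail to reject H₀

reject H₀: no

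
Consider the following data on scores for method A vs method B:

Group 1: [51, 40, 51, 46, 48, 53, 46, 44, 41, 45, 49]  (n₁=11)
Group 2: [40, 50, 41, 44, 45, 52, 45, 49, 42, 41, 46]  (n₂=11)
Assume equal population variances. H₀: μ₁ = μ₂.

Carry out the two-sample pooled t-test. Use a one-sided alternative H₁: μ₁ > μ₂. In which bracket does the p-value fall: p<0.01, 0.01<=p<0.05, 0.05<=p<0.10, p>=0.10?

x̄₁=46.727, s₁=4.149, n₁=11
x̄₂=45.000, s₂=3.975, n₂=11
s_p² = [10·4.149² + 10·3.975²]/20 = 16.5091
SE = √(s_p²·(1/11+1/11)) = 1.7325
t = (46.727−45.000)/1.7325 = 0.9970
df = 20
p-value (one-sided, H₁ greater) = 0.16535
→ bracket: p>=0.10

p-value bracket: p>=0.10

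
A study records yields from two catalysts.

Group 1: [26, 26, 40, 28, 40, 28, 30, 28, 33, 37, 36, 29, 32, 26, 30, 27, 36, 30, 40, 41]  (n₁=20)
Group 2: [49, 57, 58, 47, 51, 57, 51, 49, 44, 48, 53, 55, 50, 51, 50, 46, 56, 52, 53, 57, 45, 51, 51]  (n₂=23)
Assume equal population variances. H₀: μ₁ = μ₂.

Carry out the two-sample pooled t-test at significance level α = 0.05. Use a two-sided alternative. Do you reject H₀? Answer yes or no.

x̄₁=32.150, s₁=5.294, n₁=20
x̄₂=51.348, s₂=3.984, n₂=23
s_p² = [19·5.294² + 22·3.984²]/41 = 21.5065
SE = √(s_p²·(1/20+1/23)) = 1.4179
t = (32.150−51.348)/1.4179 = -13.5398
df = 41
p-value (two-sided) = 0.00000
At α=0.05: p < α → reject H₀

reject H₀: yes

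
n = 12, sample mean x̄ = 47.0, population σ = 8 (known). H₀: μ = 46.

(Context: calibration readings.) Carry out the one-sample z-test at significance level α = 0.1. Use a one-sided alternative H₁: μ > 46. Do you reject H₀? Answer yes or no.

reject H₀: no

SE = σ/√n = 8/√12 = 2.3094
z = (x̄−μ₀)/SE = (47.0−46)/2.3094 = 0.4330
p-value (one-sided, H₁ greater) = 0.33250
At α=0.1: p ≥ α → fail to reject H₀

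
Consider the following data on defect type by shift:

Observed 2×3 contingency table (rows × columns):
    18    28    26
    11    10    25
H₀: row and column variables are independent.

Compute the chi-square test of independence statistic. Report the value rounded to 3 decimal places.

Row totals [72, 46], col totals [29, 38, 51], n=118
χ² = (18−17.69)²/17.69 + (28−23.19)²/23.19 + (26−31.12)²/31.12 + (11−11.31)²/11.31 + (10−14.81)²/14.81 + (25−19.88)²/19.88 = 4.7367
df = 2

test statistic = 4.737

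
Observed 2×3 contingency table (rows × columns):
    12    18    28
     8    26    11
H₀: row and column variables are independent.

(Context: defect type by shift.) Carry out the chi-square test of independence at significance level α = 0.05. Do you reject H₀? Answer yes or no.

reject H₀: yes

Row totals [58, 45], col totals [20, 44, 39], n=103
χ² = (12−11.26)²/11.26 + (18−24.78)²/24.78 + (28−21.96)²/21.96 + (8−8.74)²/8.74 + (26−19.22)²/19.22 + (11−17.04)²/17.04 = 8.1539
df = 2
p-value (upper-tail) = 0.01696
At α=0.05: p < α → reject H₀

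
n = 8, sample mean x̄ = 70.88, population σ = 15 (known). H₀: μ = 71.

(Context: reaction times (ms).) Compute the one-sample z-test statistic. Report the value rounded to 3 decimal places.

SE = σ/√n = 15/√8 = 5.3033
z = (x̄−μ₀)/SE = (70.88−71)/5.3033 = -0.0226

test statistic = -0.023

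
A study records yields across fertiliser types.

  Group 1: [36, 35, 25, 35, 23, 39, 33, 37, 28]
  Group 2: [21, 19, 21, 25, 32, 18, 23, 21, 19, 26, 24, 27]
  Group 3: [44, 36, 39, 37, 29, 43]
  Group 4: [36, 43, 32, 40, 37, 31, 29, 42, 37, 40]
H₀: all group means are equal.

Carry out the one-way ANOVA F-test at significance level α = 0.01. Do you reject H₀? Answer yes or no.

reject H₀: yes

Group means [32.33, 23.00, 38.00, 36.70], grand mean 31.405
SSB = Σnᵢ(x̄ᵢ−x̄)² = 1396.819; SSW = ΣΣ(x−x̄ᵢ)² = 786.100
MSB = 1396.819/3 = 465.6063; MSW = 786.100/33 = 23.8212
F = MSB/MSW = 19.5459
df = (3, 33)
p-value (upper-tail) = 0.00000
At α=0.01: p < α → reject H₀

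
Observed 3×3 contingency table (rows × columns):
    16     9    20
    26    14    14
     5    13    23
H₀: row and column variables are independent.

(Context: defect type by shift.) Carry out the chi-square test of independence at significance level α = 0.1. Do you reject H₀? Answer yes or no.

Row totals [45, 54, 41], col totals [47, 36, 57], n=140
χ² = (16−15.11)²/15.11 + (9−11.57)²/11.57 + (20−18.32)²/18.32 + (26−18.13)²/18.13 + (14−13.89)²/13.89 + (14−21.99)²/21.99 + (5−13.76)²/13.76 + (13−10.54)²/10.54 + (23−16.69)²/16.69 = 15.6336
df = 4
p-value (upper-tail) = 0.00355
At α=0.1: p < α → reject H₀

reject H₀: yes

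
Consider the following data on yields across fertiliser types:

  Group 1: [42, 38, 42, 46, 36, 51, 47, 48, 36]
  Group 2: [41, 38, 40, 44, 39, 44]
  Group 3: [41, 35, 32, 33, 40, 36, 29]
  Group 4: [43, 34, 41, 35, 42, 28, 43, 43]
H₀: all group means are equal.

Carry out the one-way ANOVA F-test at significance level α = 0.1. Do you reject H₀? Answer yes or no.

reject H₀: yes

Group means [42.89, 41.00, 35.14, 38.62], grand mean 39.567
SSB = Σnᵢ(x̄ᵢ−x̄)² = 255.746; SSW = ΣΣ(x−x̄ᵢ)² = 603.621
MSB = 255.746/3 = 85.2485; MSW = 603.621/26 = 23.2162
F = MSB/MSW = 3.6719
df = (3, 26)
p-value (upper-tail) = 0.02495
At α=0.1: p < α → reject H₀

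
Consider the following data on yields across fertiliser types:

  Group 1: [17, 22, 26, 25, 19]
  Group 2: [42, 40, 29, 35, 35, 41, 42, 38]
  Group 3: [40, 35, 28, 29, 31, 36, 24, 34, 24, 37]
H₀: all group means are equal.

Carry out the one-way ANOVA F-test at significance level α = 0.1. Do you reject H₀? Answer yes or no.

reject H₀: yes

Group means [21.80, 37.75, 31.80], grand mean 31.696
SSB = Σnᵢ(x̄ᵢ−x̄)² = 782.970; SSW = ΣΣ(x−x̄ᵢ)² = 473.900
MSB = 782.970/2 = 391.4848; MSW = 473.900/20 = 23.6950
F = MSB/MSW = 16.5218
df = (2, 20)
p-value (upper-tail) = 0.00006
At α=0.1: p < α → reject H₀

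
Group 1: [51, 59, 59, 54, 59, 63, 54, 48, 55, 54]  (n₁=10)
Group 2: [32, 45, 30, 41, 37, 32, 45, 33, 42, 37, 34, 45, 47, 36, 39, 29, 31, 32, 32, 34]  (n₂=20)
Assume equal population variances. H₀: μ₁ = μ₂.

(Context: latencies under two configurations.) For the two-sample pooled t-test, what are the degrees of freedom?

df = n₁ + n₂ − 2 = 10 + 20 − 2 = 28

degrees of freedom = 28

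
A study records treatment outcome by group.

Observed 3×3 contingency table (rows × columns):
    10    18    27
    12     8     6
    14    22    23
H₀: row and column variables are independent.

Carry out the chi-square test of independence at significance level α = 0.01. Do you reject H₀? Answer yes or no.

Row totals [55, 26, 59], col totals [36, 48, 56], n=140
χ² = (10−14.14)²/14.14 + (18−18.86)²/18.86 + (27−22.00)²/22.00 + (12−6.69)²/6.69 + (8−8.91)²/8.91 + (6−10.40)²/10.40 + (14−15.17)²/15.17 + (22−20.23)²/20.23 + (23−23.60)²/23.60 = 8.8292
df = 4
p-value (upper-tail) = 0.06551
At α=0.01: p ≥ α → fail to reject H₀

reject H₀: no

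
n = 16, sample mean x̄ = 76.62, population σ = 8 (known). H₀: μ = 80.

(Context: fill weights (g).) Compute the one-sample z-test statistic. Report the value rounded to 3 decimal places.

SE = σ/√n = 8/√16 = 2.0000
z = (x̄−μ₀)/SE = (76.62−80)/2.0000 = -1.6900

test statistic = -1.690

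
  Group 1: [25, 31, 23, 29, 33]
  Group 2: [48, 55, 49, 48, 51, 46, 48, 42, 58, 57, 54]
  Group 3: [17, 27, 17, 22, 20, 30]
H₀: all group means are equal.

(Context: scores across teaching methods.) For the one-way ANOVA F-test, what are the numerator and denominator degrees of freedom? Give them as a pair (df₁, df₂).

k = 3 groups, N = 22 total
df = (k−1, N−k) = (3−1, 22−3) = (2, 19)

degrees of freedom = [2, 19]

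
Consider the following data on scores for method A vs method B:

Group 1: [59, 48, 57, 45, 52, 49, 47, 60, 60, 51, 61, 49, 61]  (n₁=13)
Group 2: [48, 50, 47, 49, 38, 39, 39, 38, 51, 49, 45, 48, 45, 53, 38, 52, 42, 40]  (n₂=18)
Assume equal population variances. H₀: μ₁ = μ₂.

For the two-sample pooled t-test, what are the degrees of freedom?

df = n₁ + n₂ − 2 = 13 + 18 − 2 = 29

degrees of freedom = 29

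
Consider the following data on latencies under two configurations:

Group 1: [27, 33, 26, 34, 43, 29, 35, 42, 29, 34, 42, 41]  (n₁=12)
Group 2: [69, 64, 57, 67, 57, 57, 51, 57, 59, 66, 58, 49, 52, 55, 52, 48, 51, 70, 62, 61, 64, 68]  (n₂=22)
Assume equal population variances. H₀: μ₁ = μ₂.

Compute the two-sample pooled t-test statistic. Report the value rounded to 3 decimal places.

test statistic = -10.298

x̄₁=34.583, s₁=6.171, n₁=12
x̄₂=58.818, s₂=6.752, n₂=22
s_p² = [11·6.171² + 21·6.752²]/32 = 43.0059
SE = √(s_p²·(1/12+1/22)) = 2.3534
t = (34.583−58.818)/2.3534 = -10.2977
df = 32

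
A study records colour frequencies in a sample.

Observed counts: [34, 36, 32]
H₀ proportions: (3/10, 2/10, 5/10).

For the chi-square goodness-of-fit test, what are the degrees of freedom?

degrees of freedom = 2

df = k − 1 = 3 − 1 = 2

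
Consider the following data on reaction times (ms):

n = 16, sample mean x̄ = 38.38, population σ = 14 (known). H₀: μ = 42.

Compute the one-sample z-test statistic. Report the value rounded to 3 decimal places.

test statistic = -1.034

SE = σ/√n = 14/√16 = 3.5000
z = (x̄−μ₀)/SE = (38.38−42)/3.5000 = -1.0343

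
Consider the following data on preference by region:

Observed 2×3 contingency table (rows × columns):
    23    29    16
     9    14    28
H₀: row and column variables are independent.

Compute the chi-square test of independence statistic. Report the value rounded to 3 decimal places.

Row totals [68, 51], col totals [32, 43, 44], n=119
χ² = (23−18.29)²/18.29 + (29−24.57)²/24.57 + (16−25.14)²/25.14 + (9−13.71)²/13.71 + (14−18.43)²/18.43 + (28−18.86)²/18.86 = 12.4559
df = 2

test statistic = 12.456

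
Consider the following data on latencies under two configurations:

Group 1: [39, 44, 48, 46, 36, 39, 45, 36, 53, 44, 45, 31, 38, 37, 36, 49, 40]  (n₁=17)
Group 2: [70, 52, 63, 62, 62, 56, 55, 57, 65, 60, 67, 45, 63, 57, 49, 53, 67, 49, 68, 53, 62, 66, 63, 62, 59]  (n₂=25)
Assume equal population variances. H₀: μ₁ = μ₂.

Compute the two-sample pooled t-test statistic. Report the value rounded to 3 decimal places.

test statistic = -9.039

x̄₁=41.529, s₁=5.789, n₁=17
x̄₂=59.400, s₂=6.602, n₂=25
s_p² = [16·5.789² + 24·6.602²]/40 = 39.5559
SE = √(s_p²·(1/17+1/25)) = 1.9771
t = (41.529−59.400)/1.9771 = -9.0386
df = 40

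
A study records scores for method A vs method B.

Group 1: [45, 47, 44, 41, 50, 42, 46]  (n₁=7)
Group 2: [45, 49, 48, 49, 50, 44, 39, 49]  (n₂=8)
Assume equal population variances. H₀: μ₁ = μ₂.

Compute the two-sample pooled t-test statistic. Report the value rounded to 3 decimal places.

test statistic = -0.913

x̄₁=45.000, s₁=3.055, n₁=7
x̄₂=46.625, s₂=3.739, n₂=8
s_p² = [6·3.055² + 7·3.739²]/13 = 11.8365
SE = √(s_p²·(1/7+1/8)) = 1.7806
t = (45.000−46.625)/1.7806 = -0.9126
df = 13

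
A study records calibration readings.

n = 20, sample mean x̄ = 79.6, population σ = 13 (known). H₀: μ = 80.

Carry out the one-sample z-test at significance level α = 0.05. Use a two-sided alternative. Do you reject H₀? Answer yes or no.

reject H₀: no

SE = σ/√n = 13/√20 = 2.9069
z = (x̄−μ₀)/SE = (79.6−80)/2.9069 = -0.1376
p-value (two-sided) = 0.89055
At α=0.05: p ≥ α → fail to reject H₀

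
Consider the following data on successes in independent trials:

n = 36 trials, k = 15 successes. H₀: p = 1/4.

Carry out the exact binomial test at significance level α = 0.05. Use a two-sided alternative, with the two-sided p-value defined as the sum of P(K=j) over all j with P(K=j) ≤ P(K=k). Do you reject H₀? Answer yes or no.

Exact binomial: n=36, k=15, p₀=1/4=0.2500
P(X=j) = C(n,j)·p₀^j·(1−p₀)^(n−j); p = Σ P(X=j) over j with P(X=j) ≤ P(X=15)
p-value (two-sided) = 0.03196
At α=0.05: p < α → reject H₀

reject H₀: yes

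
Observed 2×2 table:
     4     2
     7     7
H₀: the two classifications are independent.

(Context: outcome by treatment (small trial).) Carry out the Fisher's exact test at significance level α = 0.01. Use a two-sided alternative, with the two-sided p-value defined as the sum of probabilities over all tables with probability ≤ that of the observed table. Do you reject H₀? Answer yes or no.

reject H₀: no

Margins: r₁=6, r₂=14, c₁=11, c₂=9, n=20
p_obs = C(6,4)·C(14,7)/C(20,11); sum pmf over tables with pmf ≤ p_obs
p-value (two-sided) = 0.64241
At α=0.01: p ≥ α → fail to reject H₀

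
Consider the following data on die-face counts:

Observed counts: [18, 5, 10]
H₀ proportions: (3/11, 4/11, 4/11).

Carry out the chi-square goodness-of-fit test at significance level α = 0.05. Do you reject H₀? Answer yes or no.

n = 33; E_i = n·p_i = [9.00, 12.00, 12.00]
χ² = (18−9.00)²/9.00 + (5−12.00)²/12.00 + (10−12.00)²/12.00 = 13.4167
df = 2
p-value (upper-tail) = 0.00122
At α=0.05: p < α → reject H₀

reject H₀: yes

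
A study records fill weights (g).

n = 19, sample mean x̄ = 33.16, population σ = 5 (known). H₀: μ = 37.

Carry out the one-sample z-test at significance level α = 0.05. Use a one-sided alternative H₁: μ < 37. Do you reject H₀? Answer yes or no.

reject H₀: yes

SE = σ/√n = 5/√19 = 1.1471
z = (x̄−μ₀)/SE = (33.16−37)/1.1471 = -3.3476
p-value (one-sided, H₁ less) = 0.00041
At α=0.05: p < α → reject H₀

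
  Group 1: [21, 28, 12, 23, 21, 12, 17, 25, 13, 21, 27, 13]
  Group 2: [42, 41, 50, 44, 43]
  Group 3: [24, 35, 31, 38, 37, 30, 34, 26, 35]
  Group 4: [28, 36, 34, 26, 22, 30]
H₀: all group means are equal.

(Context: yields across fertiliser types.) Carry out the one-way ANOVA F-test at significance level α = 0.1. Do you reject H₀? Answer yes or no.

Group means [19.42, 44.00, 32.22, 29.33], grand mean 28.719
SSB = Σnᵢ(x̄ᵢ−x̄)² = 2318.663; SSW = ΣΣ(x−x̄ᵢ)² = 751.806
MSB = 2318.663/3 = 772.8877; MSW = 751.806/28 = 26.8502
F = MSB/MSW = 28.7852
df = (3, 28)
p-value (upper-tail) = 0.00000
At α=0.1: p < α → reject H₀

reject H₀: yes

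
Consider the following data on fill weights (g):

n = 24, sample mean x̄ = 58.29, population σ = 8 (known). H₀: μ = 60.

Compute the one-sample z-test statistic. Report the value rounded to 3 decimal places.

SE = σ/√n = 8/√24 = 1.6330
z = (x̄−μ₀)/SE = (58.29−60)/1.6330 = -1.0472

test statistic = -1.047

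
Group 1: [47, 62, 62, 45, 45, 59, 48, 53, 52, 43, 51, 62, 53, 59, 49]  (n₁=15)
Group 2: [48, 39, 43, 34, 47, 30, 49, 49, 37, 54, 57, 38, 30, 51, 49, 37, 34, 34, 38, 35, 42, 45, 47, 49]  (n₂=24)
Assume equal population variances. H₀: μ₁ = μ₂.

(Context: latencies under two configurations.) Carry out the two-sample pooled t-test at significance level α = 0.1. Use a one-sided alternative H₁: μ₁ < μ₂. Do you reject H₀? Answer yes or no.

x̄₁=52.667, s₁=6.673, n₁=15
x̄₂=42.333, s₂=7.688, n₂=24
s_p² = [14·6.673² + 23·7.688²]/37 = 53.5856
SE = √(s_p²·(1/15+1/24)) = 2.4094
t = (52.667−42.333)/2.4094 = 4.2888
df = 37
p-value (one-sided, H₁ less) = 0.99994
At α=0.1: p ≥ α → fail to reject H₀

reject H₀: no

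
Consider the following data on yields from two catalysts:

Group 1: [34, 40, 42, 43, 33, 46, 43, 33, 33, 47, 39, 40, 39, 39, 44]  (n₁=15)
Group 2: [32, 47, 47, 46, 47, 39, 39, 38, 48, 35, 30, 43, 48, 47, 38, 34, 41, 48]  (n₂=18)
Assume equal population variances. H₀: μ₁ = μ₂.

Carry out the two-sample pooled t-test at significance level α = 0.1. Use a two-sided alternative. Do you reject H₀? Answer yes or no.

x̄₁=39.667, s₁=4.685, n₁=15
x̄₂=41.500, s₂=6.080, n₂=18
s_p² = [14·4.685² + 17·6.080²]/31 = 30.1882
SE = √(s_p²·(1/15+1/18)) = 1.9209
t = (39.667−41.500)/1.9209 = -0.9544
df = 31
p-value (two-sided) = 0.34725
At α=0.1: p ≥ α → fail to reject H₀

reject H₀: no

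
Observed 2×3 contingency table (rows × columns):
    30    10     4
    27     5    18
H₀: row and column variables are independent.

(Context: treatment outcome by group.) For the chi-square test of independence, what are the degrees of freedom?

df = (r−1)(c−1) = (2−1)·(3−1) = 2

degrees of freedom = 2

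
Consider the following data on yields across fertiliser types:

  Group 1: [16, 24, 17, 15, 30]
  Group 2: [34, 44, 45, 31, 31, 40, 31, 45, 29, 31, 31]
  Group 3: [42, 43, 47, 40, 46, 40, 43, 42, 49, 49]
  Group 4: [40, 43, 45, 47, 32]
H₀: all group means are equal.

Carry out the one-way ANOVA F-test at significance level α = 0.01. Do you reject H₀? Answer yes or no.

reject H₀: yes

Group means [20.40, 35.64, 44.10, 41.40], grand mean 36.839
SSB = Σnᵢ(x̄ᵢ−x̄)² = 1998.348; SSW = ΣΣ(x−x̄ᵢ)² = 825.845
MSB = 1998.348/3 = 666.1160; MSW = 825.845/27 = 30.5869
F = MSB/MSW = 21.7778
df = (3, 27)
p-value (upper-tail) = 0.00000
At α=0.01: p < α → reject H₀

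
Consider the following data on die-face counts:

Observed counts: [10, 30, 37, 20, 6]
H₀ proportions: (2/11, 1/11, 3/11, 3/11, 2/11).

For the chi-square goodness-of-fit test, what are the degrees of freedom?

df = k − 1 = 5 − 1 = 4

degrees of freedom = 4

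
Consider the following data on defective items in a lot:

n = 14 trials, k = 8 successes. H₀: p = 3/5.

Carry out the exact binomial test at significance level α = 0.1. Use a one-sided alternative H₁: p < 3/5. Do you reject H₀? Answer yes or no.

reject H₀: no

Exact binomial: n=14, k=8, p₀=3/5=0.6000
P(X≤8) from Σ C(n,i)·p₀^i·(1−p₀)^(n−i)
p-value (one-sided, H₁ less) = 0.51415
At α=0.1: p ≥ α → fail to reject H₀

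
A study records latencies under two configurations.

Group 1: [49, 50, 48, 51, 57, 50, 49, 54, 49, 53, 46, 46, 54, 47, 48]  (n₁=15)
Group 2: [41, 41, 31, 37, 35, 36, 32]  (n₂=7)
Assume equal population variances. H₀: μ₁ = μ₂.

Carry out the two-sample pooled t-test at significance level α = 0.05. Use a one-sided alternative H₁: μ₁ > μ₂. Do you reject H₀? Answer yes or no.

reject H₀: yes

x̄₁=50.067, s₁=3.195, n₁=15
x̄₂=36.143, s₂=3.934, n₂=7
s_p² = [14·3.195² + 6·3.934²]/20 = 11.7895
SE = √(s_p²·(1/15+1/7)) = 1.5717
t = (50.067−36.143)/1.5717 = 8.8592
df = 20
p-value (one-sided, H₁ greater) = 0.00000
At α=0.05: p < α → reject H₀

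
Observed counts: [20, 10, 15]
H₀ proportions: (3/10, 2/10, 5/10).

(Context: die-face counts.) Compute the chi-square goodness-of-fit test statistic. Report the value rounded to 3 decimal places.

n = 45; E_i = n·p_i = [13.50, 9.00, 22.50]
χ² = (20−13.50)²/13.50 + (10−9.00)²/9.00 + (15−22.50)²/22.50 = 5.7407
df = 2

test statistic = 5.741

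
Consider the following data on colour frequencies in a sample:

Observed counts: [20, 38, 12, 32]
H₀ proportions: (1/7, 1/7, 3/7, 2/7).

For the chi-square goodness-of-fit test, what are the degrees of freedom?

df = k − 1 = 4 − 1 = 3

degrees of freedom = 3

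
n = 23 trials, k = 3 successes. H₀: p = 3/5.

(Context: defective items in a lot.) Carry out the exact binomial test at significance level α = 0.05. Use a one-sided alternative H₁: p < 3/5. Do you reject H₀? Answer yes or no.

Exact binomial: n=23, k=3, p₀=3/5=0.6000
P(X≤3) from Σ C(n,i)·p₀^i·(1−p₀)^(n−i)
p-value (one-sided, H₁ less) = 0.00000
At α=0.05: p < α → reject H₀

reject H₀: yes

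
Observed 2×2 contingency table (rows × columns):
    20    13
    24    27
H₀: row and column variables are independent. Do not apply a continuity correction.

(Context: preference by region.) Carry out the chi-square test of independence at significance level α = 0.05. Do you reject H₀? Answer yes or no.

Row totals [33, 51], col totals [44, 40], n=84
χ² = (20−17.29)²/17.29 + (13−15.71)²/15.71 + (24−26.71)²/26.71 + (27−24.29)²/24.29 = 1.4742
df = 1
p-value (upper-tail) = 0.22469
At α=0.05: p ≥ α → fail to reject H₀

reject H₀: no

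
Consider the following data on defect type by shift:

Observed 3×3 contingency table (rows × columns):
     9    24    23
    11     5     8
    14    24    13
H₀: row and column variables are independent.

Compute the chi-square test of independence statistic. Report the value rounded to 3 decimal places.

test statistic = 10.649

Row totals [56, 24, 51], col totals [34, 53, 44], n=131
χ² = (9−14.53)²/14.53 + (24−22.66)²/22.66 + (23−18.81)²/18.81 + (11−6.23)²/6.23 + (5−9.71)²/9.71 + (8−8.06)²/8.06 + (14−13.24)²/13.24 + (24−20.63)²/20.63 + (13−17.13)²/17.13 = 10.6490
df = 4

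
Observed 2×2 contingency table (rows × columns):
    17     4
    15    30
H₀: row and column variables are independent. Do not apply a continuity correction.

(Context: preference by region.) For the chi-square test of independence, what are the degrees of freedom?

df = (r−1)(c−1) = (2−1)·(2−1) = 1

degrees of freedom = 1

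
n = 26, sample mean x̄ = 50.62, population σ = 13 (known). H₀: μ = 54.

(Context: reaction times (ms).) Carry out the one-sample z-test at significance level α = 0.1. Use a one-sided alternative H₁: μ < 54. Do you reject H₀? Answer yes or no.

SE = σ/√n = 13/√26 = 2.5495
z = (x̄−μ₀)/SE = (50.62−54)/2.5495 = -1.3257
p-value (one-sided, H₁ less) = 0.09246
At α=0.1: p < α → reject H₀

reject H₀: yes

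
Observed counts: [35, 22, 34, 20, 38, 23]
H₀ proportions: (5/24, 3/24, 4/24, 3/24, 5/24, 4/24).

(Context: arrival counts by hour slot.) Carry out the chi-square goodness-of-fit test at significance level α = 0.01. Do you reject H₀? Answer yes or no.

reject H₀: no

n = 172; E_i = n·p_i = [35.83, 21.50, 28.67, 21.50, 35.83, 28.67]
χ² = (35−35.83)²/35.83 + (22−21.50)²/21.50 + (34−28.67)²/28.67 + (20−21.50)²/21.50 + (38−35.83)²/35.83 + (23−28.67)²/28.67 = 2.3791
df = 5
p-value (upper-tail) = 0.79459
At α=0.01: p ≥ α → fail to reject H₀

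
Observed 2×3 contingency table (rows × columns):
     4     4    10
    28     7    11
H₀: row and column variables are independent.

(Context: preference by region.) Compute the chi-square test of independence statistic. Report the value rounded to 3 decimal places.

test statistic = 8.182

Row totals [18, 46], col totals [32, 11, 21], n=64
χ² = (4−9.00)²/9.00 + (4−3.09)²/3.09 + (10−5.91)²/5.91 + (28−23.00)²/23.00 + (7−7.91)²/7.91 + (11−15.09)²/15.09 = 8.1819
df = 2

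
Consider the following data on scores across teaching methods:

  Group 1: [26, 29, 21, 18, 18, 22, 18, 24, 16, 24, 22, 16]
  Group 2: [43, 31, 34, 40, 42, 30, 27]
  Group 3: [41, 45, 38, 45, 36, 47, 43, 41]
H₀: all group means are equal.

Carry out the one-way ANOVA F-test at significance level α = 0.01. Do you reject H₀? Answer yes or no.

Group means [21.17, 35.29, 42.00], grand mean 31.000
SSB = Σnᵢ(x̄ᵢ−x̄)² = 2256.905; SSW = ΣΣ(x−x̄ᵢ)² = 527.095
MSB = 2256.905/2 = 1128.4524; MSW = 527.095/24 = 21.9623
F = MSB/MSW = 51.3813
df = (2, 24)
p-value (upper-tail) = 0.00000
At α=0.01: p < α → reject H₀

reject H₀: yes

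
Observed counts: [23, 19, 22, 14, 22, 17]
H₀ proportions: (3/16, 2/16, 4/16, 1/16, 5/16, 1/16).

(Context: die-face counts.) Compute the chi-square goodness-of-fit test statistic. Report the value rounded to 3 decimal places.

test statistic = 27.907

n = 117; E_i = n·p_i = [21.94, 14.62, 29.25, 7.31, 36.56, 7.31]
χ² = (23−21.94)²/21.94 + (19−14.62)²/14.62 + (22−29.25)²/29.25 + (14−7.31)²/7.31 + (22−36.56)²/36.56 + (17−7.31)²/7.31 = 27.9071
df = 5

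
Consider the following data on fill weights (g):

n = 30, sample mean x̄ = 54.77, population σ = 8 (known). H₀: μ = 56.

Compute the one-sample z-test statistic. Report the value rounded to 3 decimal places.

test statistic = -0.842

SE = σ/√n = 8/√30 = 1.4606
z = (x̄−μ₀)/SE = (54.77−56)/1.4606 = -0.8421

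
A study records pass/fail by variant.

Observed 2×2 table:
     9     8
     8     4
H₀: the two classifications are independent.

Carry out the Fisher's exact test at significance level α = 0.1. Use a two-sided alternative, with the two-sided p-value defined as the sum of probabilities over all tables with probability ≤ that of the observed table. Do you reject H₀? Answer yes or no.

Margins: r₁=17, r₂=12, c₁=17, c₂=12, n=29
p_obs = C(17,9)·C(12,8)/C(29,17); sum pmf over tables with pmf ≤ p_obs
p-value (two-sided) = 0.70320
At α=0.1: p ≥ α → fail to reject H₀

reject H₀: no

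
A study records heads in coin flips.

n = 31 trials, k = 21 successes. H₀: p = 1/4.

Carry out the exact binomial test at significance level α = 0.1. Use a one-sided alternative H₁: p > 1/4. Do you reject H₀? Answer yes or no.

Exact binomial: n=31, k=21, p₀=1/4=0.2500
P(X≥21) from Σ C(n,i)·p₀^i·(1−p₀)^(n−i)
p-value (one-sided, H₁ greater) = 0.00000
At α=0.1: p < α → reject H₀

reject H₀: yes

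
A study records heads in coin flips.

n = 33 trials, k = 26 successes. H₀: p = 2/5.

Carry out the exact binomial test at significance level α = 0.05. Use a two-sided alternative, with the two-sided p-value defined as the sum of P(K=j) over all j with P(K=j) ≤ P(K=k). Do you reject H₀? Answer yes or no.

Exact binomial: n=33, k=26, p₀=2/5=0.4000
P(X=j) = C(n,j)·p₀^j·(1−p₀)^(n−j); p = Σ P(X=j) over j with P(X=j) ≤ P(X=26)
p-value (two-sided) = 0.00001
At α=0.05: p < α → reject H₀

reject H₀: yes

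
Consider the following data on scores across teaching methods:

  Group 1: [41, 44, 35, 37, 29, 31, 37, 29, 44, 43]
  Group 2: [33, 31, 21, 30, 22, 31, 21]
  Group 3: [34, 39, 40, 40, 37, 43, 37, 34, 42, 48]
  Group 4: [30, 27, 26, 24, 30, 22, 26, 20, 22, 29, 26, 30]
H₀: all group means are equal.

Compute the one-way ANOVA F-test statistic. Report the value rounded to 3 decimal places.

Group means [37.00, 27.00, 39.40, 26.00], grand mean 32.436
SSB = Σnᵢ(x̄ᵢ−x̄)² = 1397.190; SSW = ΣΣ(x−x̄ᵢ)² = 786.400
MSB = 1397.190/3 = 465.7299; MSW = 786.400/35 = 22.4686
F = MSB/MSW = 20.7281
df = (3, 35)

test statistic = 20.728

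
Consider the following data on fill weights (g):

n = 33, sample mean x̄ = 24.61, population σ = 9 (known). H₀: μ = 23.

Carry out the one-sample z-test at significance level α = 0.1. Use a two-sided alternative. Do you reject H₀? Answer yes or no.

reject H₀: no

SE = σ/√n = 9/√33 = 1.5667
z = (x̄−μ₀)/SE = (24.61−23)/1.5667 = 1.0276
p-value (two-sided) = 0.30412
At α=0.1: p ≥ α → fail to reject H₀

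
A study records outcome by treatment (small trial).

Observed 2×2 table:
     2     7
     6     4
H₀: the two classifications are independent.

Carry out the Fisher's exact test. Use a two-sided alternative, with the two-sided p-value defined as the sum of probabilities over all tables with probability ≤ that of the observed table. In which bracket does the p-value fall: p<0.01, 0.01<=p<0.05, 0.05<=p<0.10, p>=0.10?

p-value bracket: p>=0.10

Margins: r₁=9, r₂=10, c₁=8, c₂=11, n=19
p_obs = C(9,2)·C(10,6)/C(19,8); sum pmf over tables with pmf ≤ p_obs
p-value (two-sided) = 0.16980
→ bracket: p>=0.10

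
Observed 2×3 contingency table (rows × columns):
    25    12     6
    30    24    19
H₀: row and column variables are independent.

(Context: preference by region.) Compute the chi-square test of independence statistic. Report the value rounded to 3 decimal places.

test statistic = 3.704

Row totals [43, 73], col totals [55, 36, 25], n=116
χ² = (25−20.39)²/20.39 + (12−13.34)²/13.34 + (6−9.27)²/9.27 + (30−34.61)²/34.61 + (24−22.66)²/22.66 + (19−15.73)²/15.73 = 3.7036
df = 2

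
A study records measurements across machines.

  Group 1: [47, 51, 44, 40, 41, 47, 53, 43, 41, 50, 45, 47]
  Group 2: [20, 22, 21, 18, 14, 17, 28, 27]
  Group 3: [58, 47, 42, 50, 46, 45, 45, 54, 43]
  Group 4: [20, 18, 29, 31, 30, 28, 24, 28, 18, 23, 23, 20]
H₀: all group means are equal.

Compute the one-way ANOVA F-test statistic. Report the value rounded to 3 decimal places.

test statistic = 87.142

Group means [45.75, 20.88, 47.78, 24.33], grand mean 35.073
SSB = Σnᵢ(x̄ᵢ−x̄)² = 5817.433; SSW = ΣΣ(x−x̄ᵢ)² = 823.347
MSB = 5817.433/3 = 1939.1444; MSW = 823.347/37 = 22.2526
F = MSB/MSW = 87.1423
df = (3, 37)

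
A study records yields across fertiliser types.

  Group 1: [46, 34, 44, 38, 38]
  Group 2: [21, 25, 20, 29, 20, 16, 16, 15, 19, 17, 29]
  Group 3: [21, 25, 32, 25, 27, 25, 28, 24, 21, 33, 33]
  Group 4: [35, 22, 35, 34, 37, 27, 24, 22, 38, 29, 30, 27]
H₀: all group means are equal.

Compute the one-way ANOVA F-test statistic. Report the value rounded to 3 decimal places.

test statistic = 17.903

Group means [40.00, 20.64, 26.73, 30.00], grand mean 27.718
SSB = Σnᵢ(x̄ᵢ−x̄)² = 1379.170; SSW = ΣΣ(x−x̄ᵢ)² = 898.727
MSB = 1379.170/3 = 459.7234; MSW = 898.727/35 = 25.6779
F = MSB/MSW = 17.9034
df = (3, 35)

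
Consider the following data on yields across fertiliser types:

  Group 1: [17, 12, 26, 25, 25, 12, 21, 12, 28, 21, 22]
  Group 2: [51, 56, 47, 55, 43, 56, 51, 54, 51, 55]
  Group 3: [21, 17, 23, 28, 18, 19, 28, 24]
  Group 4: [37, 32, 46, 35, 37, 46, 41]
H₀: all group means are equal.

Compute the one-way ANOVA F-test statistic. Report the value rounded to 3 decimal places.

Group means [20.09, 51.90, 22.25, 39.14], grand mean 33.111
SSB = Σnᵢ(x̄ᵢ−x̄)² = 6593.389; SSW = ΣΣ(x−x̄ᵢ)² = 822.166
MSB = 6593.389/3 = 2197.7964; MSW = 822.166/32 = 25.6927
F = MSB/MSW = 85.5417
df = (3, 32)

test statistic = 85.542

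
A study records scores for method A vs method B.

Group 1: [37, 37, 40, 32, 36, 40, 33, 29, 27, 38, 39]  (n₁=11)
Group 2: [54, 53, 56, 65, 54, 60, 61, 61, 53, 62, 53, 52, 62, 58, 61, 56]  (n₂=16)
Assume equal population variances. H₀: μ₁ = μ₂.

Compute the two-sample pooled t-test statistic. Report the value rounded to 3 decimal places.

test statistic = -13.323

x̄₁=35.273, s₁=4.429, n₁=11
x̄₂=57.562, s₂=4.163, n₂=16
s_p² = [10·4.429² + 15·4.163²]/25 = 18.2448
SE = √(s_p²·(1/11+1/16)) = 1.6730
t = (35.273−57.562)/1.6730 = -13.3233
df = 25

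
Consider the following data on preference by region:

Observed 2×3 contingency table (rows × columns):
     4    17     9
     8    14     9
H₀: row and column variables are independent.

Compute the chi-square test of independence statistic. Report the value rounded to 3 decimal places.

test statistic = 1.608

Row totals [30, 31], col totals [12, 31, 18], n=61
χ² = (4−5.90)²/5.90 + (17−15.25)²/15.25 + (9−8.85)²/8.85 + (8−6.10)²/6.10 + (14−15.75)²/15.75 + (9−9.15)²/9.15 = 1.6077
df = 2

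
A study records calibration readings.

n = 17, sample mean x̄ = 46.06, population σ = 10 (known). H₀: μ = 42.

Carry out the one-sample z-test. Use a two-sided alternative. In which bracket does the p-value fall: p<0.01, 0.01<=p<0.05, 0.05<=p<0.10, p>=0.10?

p-value bracket: 0.05<=p<0.10

SE = σ/√n = 10/√17 = 2.4254
z = (x̄−μ₀)/SE = (46.06−42)/2.4254 = 1.6740
p-value (two-sided) = 0.09413
→ bracket: 0.05<=p<0.10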